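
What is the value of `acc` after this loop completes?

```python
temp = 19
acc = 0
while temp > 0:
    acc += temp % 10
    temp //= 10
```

Sum digits of 19
`acc` takes the values: 0 → 9 → 10

Answer: 10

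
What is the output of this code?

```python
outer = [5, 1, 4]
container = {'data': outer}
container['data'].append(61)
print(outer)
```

Key concept: dict holds reference to list.
Step by step:
`outer = [5, 1, 4]` → outer = [5, 1, 4]
`container = {'data': outer}` → container = {'data': [5, 1, 4]}
`container['data'].append(61)` → outer = [5, 1, 4, 61]; container = {'data': [5, 1, 4, 61]}
`print(outer)` → prints [5, 1, 4, 61]

Answer: [5, 1, 4, 61]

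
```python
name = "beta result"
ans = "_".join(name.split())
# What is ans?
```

Trace:
`name = "beta result"` → name = 'beta result'
`ans = "_".join(name.split())` → ans = 'beta_result'
So ans = 'beta_result'

Answer: 'beta_result'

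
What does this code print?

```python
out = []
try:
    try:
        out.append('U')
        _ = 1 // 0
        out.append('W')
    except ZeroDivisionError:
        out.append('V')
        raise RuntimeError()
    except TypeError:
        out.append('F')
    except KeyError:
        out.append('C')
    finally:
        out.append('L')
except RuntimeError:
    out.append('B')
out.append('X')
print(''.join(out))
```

Execution trace: 'U' (inner try body) → 'V' (inner except ZeroDivisionError) → 'L' (inner finally) → 'B' (outer except RuntimeError) → 'X' (after the try/except). Output: UVLBX

Answer: UVLBX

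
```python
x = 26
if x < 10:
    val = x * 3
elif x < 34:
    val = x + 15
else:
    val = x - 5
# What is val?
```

Trace:
`x = 26` → x = 26
`if x < 10: ...` → x < 10 is False, x < 34 is True → val = 41
So val = 41

Answer: 41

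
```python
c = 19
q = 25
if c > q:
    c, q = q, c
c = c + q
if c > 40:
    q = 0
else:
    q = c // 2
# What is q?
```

Trace:
`c = 19` → c = 19
`q = 25` → q = 25
`if c > q: ...` → c > q is False → no variable changes
`c = c + q` → c = 44
`if c > 40: ...` → c > 40 is True → q = 0
So q = 0

Answer: 0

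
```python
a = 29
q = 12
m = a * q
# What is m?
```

Trace:
`a = 29` → a = 29
`q = 12` → q = 12
`m = a * q` → m = 348
So m = 348

Answer: 348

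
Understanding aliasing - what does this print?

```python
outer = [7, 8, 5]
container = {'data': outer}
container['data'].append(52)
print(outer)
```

Key concept: dict holds reference to list.
Step by step:
`outer = [7, 8, 5]` → outer = [7, 8, 5]
`container = {'data': outer}` → container = {'data': [7, 8, 5]}
`container['data'].append(52)` → outer = [7, 8, 5, 52]; container = {'data': [7, 8, 5, 52]}
`print(outer)` → prints [7, 8, 5, 52]

Answer: [7, 8, 5, 52]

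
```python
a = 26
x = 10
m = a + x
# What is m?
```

Trace:
`a = 26` → a = 26
`x = 10` → x = 10
`m = a + x` → m = 36
So m = 36

Answer: 36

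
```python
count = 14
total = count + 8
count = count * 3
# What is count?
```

Trace:
`count = 14` → count = 14
`total = count + 8` → total = 22
`count = count * 3` → count = 42
So count = 42

Answer: 42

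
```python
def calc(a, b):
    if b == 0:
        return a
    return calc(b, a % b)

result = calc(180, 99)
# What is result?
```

calc(180, 99) -> calc(99, 81) -> calc(81, 18) -> calc(18, 9) -> calc(9, 0) -> 9

Answer: 9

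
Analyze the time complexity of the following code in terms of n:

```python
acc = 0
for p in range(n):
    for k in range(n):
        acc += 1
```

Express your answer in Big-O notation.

Each loop level contributes: n × n. Multiplying the contributions gives O(n^2).

Answer: O(n^2)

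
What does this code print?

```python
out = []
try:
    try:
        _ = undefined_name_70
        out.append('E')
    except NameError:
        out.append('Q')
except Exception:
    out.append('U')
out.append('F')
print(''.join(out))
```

Execution trace: 'Q' (inner except NameError) → 'F' (after the try/except). Output: QF

Answer: QF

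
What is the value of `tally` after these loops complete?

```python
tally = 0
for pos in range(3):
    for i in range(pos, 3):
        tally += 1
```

Upper triangle: 3 + 2 + ... + 1
`tally` takes the values: 0 → 1 → 2 → 3 → 4 → 5 → 6

Answer: 6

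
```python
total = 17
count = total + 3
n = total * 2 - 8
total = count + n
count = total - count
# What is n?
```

Trace:
`total = 17` → total = 17
`count = total + 3` → count = 20
`n = total * 2 - 8` → n = 26
`total = count + n` → total = 46
`count = total - count` → count = 26
So n = 26

Answer: 26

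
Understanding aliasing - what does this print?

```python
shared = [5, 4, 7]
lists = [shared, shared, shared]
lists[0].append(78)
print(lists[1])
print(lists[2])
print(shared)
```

Key concept: list of same reference.
Step by step:
`shared = [5, 4, 7]` → shared = [5, 4, 7]
`lists = [shared, shared, shared]` → lists = [[5, 4, 7], [5, 4, 7], [5, 4, 7]]
`lists[0].append(78)` → shared = [5, 4, 7, 78]; lists = [[5, 4, 7, 78], [5, 4, 7, 78], [5, 4, 7, 78]]
`print(lists[1])` → prints [5, 4, 7, 78]
`print(lists[2])` → prints [5, 4, 7, 78]
`print(shared)` → prints [5, 4, 7, 78]

Answer:
[5, 4, 7, 78]
[5, 4, 7, 78]
[5, 4, 7, 78]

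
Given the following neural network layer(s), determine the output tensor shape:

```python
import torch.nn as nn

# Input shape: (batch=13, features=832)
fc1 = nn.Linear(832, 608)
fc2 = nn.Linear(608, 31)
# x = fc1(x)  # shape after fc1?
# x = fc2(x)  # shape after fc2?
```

Input: (13, 832) -> after fc1: (13, 608) -> Output: (13, 31)

Answer: (13, 31)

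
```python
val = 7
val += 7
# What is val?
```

Trace:
`val = 7` → val = 7
`val += 7` → val = 14
So val = 14

Answer: 14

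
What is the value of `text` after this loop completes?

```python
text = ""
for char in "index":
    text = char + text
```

Reverse 'index'
`text` takes the values: "" → "i" → "ni" → "dni" → "edni" → "xedni"

Answer: "xedni"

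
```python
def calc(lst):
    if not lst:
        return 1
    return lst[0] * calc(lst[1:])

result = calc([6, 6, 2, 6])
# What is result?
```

Product over [6, 6, 2, 6] = 6 * 6 * 2 * 6 = 432

Answer: 432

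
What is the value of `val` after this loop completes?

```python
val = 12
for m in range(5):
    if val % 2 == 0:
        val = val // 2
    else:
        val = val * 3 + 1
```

Collatz-style transformation from 12
`val` takes the values: 12 → 6 → 3 → 10 → 5 → 16

Answer: 16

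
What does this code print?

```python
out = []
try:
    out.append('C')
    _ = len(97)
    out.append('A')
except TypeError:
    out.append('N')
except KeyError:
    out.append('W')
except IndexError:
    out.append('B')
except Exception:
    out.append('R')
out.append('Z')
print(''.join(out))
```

Execution trace: 'C' (try body) → 'N' (except TypeError) → 'Z' (after the try/except). Output: CNZ

Answer: CNZ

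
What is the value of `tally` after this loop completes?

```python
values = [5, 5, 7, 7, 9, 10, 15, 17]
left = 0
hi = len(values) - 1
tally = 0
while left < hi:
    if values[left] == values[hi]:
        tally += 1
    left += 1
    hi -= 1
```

Count matching pairs from ends
`tally` takes the values: 0

Answer: 0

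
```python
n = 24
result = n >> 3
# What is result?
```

Trace:
`n = 24` → n = 24
`result = n >> 3` → result = 3
So result = 3

Answer: 3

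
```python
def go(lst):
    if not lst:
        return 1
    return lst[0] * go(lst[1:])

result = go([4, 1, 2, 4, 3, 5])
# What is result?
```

Product over [4, 1, 2, 4, 3, 5] = 4 * 1 * 2 * 4 * 3 * 5 = 480

Answer: 480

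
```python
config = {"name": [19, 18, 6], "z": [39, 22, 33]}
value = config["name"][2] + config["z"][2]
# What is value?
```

Trace:
`config = {"name": [19, 18, 6], "z": [39, 22, 33]}` → config = {'name': [19, 18, 6], 'z': [39, 22, 33]}
`value = config["name"][2] + config["z"][2]` → value = 39
So value = 39

Answer: 39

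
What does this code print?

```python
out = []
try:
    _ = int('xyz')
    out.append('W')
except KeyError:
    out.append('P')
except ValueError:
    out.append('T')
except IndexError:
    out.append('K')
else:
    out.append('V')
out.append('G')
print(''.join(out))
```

Execution trace: 'T' (except ValueError) → 'G' (after the try/except). Output: TG

Answer: TG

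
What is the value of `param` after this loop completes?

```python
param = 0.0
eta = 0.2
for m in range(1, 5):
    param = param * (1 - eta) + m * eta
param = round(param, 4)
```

Moving average with lr=0.2
`param` takes the values: 0.0 → 0.2 → 0.56 → 1.048 → 1.6384

Answer: 1.6384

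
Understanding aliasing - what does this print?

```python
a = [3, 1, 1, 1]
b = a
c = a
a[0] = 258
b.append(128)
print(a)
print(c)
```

Key concept: multiple aliases.
Step by step:
`a = [3, 1, 1, 1]` → a = [3, 1, 1, 1]
`b = a` → b = [3, 1, 1, 1] (same object as a)
`c = a` → c = [3, 1, 1, 1] (same object as a, b)
`a[0] = 258` → a = [258, 1, 1, 1] (same object as b, c); b = [258, 1, 1, 1] (same object as a, c); c = [258, 1, 1, 1] (same object as a, b)
`b.append(128)` → a = [258, 1, 1, 1, 128] (same object as b, c); b = [258, 1, 1, 1, 128] (same object as a, c); c = [258, 1, 1, 1, 128] (same object as a, b)
`print(a)` → prints [258, 1, 1, 1, 128]
`print(c)` → prints [258, 1, 1, 1, 128]

Answer:
[258, 1, 1, 1, 128]
[258, 1, 1, 1, 128]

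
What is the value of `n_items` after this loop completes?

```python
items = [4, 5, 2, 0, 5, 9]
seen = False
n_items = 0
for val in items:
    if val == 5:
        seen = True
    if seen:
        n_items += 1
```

Count elements after first 5 in [4, 5, 2, 0, 5, 9]
`n_items` takes the values: 0 → 1 → 2 → 3 → 4 → 5

Answer: 5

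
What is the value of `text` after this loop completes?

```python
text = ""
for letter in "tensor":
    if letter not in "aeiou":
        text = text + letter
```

Remove vowels from 'tensor'
`text` takes the values: "" → "t" → "tn" → "tns" → "tnsr"

Answer: "tnsr"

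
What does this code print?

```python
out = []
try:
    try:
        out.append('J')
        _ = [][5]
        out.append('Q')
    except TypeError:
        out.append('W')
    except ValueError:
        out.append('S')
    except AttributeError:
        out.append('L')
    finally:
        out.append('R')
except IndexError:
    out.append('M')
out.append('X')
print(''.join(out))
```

Execution trace: 'J' (try body) → 'R' (finally) → 'M' (outer except IndexError) → 'X' (after the try/except). Output: JRMX

Answer: JRMX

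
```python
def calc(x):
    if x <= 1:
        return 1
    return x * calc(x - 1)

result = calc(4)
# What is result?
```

calc(4) = 4 * 3 * 2 * 1 = 24

Answer: 24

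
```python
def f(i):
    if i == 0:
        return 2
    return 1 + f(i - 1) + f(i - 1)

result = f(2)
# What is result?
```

f(i) = 1 + 2·f(i-1), f(0)=2. Closed form: (2+1)·2^2 - 1 = 11.

Answer: 11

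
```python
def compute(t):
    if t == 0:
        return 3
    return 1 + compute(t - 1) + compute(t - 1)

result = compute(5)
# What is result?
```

compute(t) = 1 + 2·compute(t-1), compute(0)=3. Closed form: (3+1)·2^5 - 1 = 127.

Answer: 127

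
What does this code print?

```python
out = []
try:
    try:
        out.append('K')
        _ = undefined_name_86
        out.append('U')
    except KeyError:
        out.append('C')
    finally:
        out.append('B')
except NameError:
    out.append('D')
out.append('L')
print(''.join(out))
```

Execution trace: 'K' (try body) → 'B' (finally) → 'D' (outer except NameError) → 'L' (after the try/except). Output: KBDL

Answer: KBDL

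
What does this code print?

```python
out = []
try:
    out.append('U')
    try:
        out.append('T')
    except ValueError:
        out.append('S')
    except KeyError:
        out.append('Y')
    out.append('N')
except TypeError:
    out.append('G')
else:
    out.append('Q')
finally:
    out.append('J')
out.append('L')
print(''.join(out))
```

Execution trace: 'U' (try body) → 'T' (inner try body, no exception) → 'N' (try body, no exception) → 'Q' (else) → 'J' (finally) → 'L' (after the try/except). Output: UTNQJL

Answer: UTNQJL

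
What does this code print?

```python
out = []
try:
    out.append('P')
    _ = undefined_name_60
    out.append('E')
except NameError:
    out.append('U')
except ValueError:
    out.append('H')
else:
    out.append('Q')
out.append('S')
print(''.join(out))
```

Execution trace: 'P' (try body) → 'U' (except NameError) → 'S' (after the try/except). Output: PUS

Answer: PUS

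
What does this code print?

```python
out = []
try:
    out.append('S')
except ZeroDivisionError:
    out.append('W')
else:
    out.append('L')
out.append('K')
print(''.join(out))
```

Execution trace: 'S' (try body, no exception) → 'L' (else) → 'K' (after the try/except). Output: SLK

Answer: SLK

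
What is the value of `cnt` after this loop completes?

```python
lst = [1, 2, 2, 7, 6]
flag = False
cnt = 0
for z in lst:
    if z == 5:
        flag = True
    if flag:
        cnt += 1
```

Count elements after first 5 in [1, 2, 2, 7, 6]
`cnt` takes the values: 0

Answer: 0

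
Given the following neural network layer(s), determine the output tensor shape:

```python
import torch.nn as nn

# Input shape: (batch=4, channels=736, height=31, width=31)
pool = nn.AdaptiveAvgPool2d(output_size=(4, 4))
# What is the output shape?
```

Input: (4, 736, 31, 31) -> Output: (4, 736, 4, 4)

Answer: (4, 736, 4, 4)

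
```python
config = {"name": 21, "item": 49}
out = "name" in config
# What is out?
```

Trace:
`config = {"name": 21, "item": 49}` → config = {'name': 21, 'item': 49}
`out = "name" in config` → out = True
So out = True

Answer: True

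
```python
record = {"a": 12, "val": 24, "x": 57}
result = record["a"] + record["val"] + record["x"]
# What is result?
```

Trace:
`record = {"a": 12, "val": 24, "x": 57}` → record = {'a': 12, 'val': 24, 'x': 57}
`result = record["a"] + record["val"] + record["x"]` → result = 93
So result = 93

Answer: 93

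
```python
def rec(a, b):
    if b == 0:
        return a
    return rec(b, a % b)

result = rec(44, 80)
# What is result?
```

rec(44, 80) -> rec(80, 44) -> rec(44, 36) -> rec(36, 8) -> rec(8, 4) -> rec(4, 0) -> 4

Answer: 4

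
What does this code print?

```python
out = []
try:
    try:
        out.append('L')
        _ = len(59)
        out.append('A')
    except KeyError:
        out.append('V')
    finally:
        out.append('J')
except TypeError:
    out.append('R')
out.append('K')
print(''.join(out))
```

Execution trace: 'L' (try body) → 'J' (finally) → 'R' (outer except TypeError) → 'K' (after the try/except). Output: LJRK

Answer: LJRK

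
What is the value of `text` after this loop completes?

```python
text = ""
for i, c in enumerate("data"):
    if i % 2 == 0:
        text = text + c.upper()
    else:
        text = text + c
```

Uppercase even positions in 'data'
`text` takes the values: "" → "D" → "Da" → "DaT" → "DaTa"

Answer: "DaTa"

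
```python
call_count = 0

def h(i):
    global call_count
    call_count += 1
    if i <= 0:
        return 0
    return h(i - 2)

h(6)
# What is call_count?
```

Linear recursion stepping by 2: 4 calls from i=6 down to ≤0.

Answer: 4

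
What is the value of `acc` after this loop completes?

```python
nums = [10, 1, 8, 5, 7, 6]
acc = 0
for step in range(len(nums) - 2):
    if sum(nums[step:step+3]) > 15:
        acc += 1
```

Count windows with sum > 15
`acc` takes the values: 0 → 1 → 2 → 3

Answer: 3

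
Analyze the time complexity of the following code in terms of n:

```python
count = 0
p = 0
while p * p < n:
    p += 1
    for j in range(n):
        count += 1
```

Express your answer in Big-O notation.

Each loop level contributes: √n × n. Multiplying the contributions gives O(n√n).

Answer: O(n√n)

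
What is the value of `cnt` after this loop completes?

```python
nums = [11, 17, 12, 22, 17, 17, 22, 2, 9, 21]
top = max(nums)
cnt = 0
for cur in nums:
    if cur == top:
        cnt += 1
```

Count of max value 22 in [11, 17, 12, 22, 17, 17, 22, 2, 9, 21]
`cnt` takes the values: 0 → 1 → 2

Answer: 2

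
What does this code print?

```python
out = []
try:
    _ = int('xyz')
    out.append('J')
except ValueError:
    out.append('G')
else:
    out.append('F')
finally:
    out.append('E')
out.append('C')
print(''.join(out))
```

Execution trace: 'G' (except ValueError) → 'E' (finally) → 'C' (after the try/except). Output: GEC

Answer: GEC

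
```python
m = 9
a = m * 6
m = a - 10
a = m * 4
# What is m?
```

Trace:
`m = 9` → m = 9
`a = m * 6` → a = 54
`m = a - 10` → m = 44
`a = m * 4` → a = 176
So m = 44

Answer: 44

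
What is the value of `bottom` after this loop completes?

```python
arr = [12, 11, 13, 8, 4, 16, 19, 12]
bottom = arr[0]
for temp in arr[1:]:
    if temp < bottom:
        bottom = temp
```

Minimum of [12, 11, 13, 8, 4, 16, 19, 12]
`bottom` takes the values: 12 → 11 → 8 → 4

Answer: 4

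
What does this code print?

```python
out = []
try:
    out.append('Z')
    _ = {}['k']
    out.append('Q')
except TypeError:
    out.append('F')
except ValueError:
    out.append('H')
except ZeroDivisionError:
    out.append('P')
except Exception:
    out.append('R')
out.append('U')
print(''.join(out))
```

Execution trace: 'Z' (try body) → 'R' (except Exception) → 'U' (after the try/except). Output: ZRU

Answer: ZRU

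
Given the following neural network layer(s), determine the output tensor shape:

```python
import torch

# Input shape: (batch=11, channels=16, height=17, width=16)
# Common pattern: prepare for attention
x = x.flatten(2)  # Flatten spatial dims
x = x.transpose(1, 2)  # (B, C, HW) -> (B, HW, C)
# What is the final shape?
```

Input: (11, 16, 17, 16) -> after flatten(2): (11, 16, 272) -> Output: (11, 272, 16)

Answer: (11, 272, 16)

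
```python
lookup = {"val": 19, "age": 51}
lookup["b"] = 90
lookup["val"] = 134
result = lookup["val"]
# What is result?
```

Trace:
`lookup = {"val": 19, "age": 51}` → lookup = {'val': 19, 'age': 51}
`lookup["b"] = 90` → lookup = {'val': 19, 'age': 51, 'b': 90}
`lookup["val"] = 134` → lookup = {'val': 134, 'age': 51, 'b': 90}
`result = lookup["val"]` → result = 134
So result = 134

Answer: 134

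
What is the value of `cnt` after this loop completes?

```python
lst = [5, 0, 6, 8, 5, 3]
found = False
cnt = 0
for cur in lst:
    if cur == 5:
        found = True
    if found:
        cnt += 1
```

Count elements after first 5 in [5, 0, 6, 8, 5, 3]
`cnt` takes the values: 0 → 1 → 2 → 3 → 4 → 5 → 6

Answer: 6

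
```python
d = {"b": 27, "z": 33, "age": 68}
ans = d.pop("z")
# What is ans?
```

Trace:
`d = {"b": 27, "z": 33, "age": 68}` → d = {'b': 27, 'z': 33, 'age': 68}
`ans = d.pop("z")` → d = {'b': 27, 'age': 68}; ans = 33
So ans = 33

Answer: 33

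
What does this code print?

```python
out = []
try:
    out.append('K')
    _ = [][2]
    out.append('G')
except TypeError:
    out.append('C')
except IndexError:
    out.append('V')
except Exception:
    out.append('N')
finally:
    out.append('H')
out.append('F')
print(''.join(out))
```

Execution trace: 'K' (try body) → 'V' (except IndexError) → 'H' (finally) → 'F' (after the try/except). Output: KVHF

Answer: KVHF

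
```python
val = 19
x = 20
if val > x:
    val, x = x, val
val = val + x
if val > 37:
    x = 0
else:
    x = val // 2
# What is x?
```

Trace:
`val = 19` → val = 19
`x = 20` → x = 20
`if val > x: ...` → val > x is False → no variable changes
`val = val + x` → val = 39
`if val > 37: ...` → val > 37 is True → x = 0
So x = 0

Answer: 0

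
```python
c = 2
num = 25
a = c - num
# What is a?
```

Trace:
`c = 2` → c = 2
`num = 25` → num = 25
`a = c - num` → a = -23
So a = -23

Answer: -23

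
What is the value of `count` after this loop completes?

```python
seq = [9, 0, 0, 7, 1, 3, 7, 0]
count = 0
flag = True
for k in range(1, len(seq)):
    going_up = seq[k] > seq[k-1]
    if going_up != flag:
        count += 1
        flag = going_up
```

Count direction changes in [9, 0, 0, 7, 1, 3, 7, 0]
`count` takes the values: 0 → 1 → 2 → 3 → 4 → 5

Answer: 5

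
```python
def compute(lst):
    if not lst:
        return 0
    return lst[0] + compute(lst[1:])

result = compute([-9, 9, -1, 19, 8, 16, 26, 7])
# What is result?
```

(-9) + 9 + (-1) + 19 + 8 + 16 + 26 + 7 + 0 = 75

Answer: 75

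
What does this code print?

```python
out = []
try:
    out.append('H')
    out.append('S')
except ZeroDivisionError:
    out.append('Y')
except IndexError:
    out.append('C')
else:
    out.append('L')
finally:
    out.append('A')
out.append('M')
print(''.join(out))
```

Execution trace: 'H' (try body) → 'S' (try body, no exception) → 'L' (else) → 'A' (finally) → 'M' (after the try/except). Output: HSLAM

Answer: HSLAM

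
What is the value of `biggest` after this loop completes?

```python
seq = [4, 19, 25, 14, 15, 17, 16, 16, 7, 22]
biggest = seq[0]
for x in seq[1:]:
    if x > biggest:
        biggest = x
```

Maximum of [4, 19, 25, 14, 15, 17, 16, 16, 7, 22]
`biggest` takes the values: 4 → 19 → 25

Answer: 25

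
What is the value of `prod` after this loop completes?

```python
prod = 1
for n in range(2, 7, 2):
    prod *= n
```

Product of even numbers 2 to 6
`prod` takes the values: 1 → 2 → 8 → 48

Answer: 48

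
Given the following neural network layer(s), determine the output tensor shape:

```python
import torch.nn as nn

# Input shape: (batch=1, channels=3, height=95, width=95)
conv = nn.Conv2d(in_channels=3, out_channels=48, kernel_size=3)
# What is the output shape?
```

Input: (1, 3, 95, 95) -> Output: (1, 48, 93, 93)

Answer: (1, 48, 93, 93)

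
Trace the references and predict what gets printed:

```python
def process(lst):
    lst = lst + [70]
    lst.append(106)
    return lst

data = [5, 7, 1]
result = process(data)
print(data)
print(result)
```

Key concept: rebinding parameter vs mutation.
Step by step:
`data = [5, 7, 1]` → data = [5, 7, 1]
`result = process(data)` → result = [5, 7, 1, 70, 106]
`print(data)` → prints [5, 7, 1]
`print(result)` → prints [5, 7, 1, 70, 106]

Answer:
[5, 7, 1]
[5, 7, 1, 70, 106]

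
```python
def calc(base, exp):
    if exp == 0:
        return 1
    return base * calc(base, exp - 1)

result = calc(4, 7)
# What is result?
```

calc(4, 7) = 4 * 4 * 4 * 4 * 4 * 4 * 4 = 16384

Answer: 16384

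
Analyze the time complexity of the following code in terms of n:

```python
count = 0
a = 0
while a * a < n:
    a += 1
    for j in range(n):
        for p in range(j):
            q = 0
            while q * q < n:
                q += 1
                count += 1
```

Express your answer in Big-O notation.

Each loop level contributes: √n × n × n × √n. Multiplying the contributions gives O(n^3).

Answer: O(n^3)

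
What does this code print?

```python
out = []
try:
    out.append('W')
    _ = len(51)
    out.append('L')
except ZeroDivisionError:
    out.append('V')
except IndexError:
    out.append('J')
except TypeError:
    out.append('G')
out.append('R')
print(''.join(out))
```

Execution trace: 'W' (try body) → 'G' (except TypeError) → 'R' (after the try/except). Output: WGR

Answer: WGR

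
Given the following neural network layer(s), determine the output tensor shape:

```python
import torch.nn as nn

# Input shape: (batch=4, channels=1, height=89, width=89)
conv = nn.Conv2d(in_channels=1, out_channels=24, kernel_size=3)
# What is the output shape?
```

Input: (4, 1, 89, 89) -> Output: (4, 24, 87, 87)

Answer: (4, 24, 87, 87)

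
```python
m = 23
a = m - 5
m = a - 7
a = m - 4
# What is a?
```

Trace:
`m = 23` → m = 23
`a = m - 5` → a = 18
`m = a - 7` → m = 11
`a = m - 4` → a = 7
So a = 7

Answer: 7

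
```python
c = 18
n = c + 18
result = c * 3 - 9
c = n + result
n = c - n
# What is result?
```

Trace:
`c = 18` → c = 18
`n = c + 18` → n = 36
`result = c * 3 - 9` → result = 45
`c = n + result` → c = 81
`n = c - n` → n = 45
So result = 45

Answer: 45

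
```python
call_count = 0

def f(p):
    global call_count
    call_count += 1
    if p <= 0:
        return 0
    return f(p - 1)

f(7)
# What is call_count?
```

Linear recursion stepping by 1: 8 calls from p=7 down to ≤0.

Answer: 8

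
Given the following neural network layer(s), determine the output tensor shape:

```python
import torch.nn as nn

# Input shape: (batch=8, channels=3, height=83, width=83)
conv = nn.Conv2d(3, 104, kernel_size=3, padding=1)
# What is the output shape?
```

Input: (8, 3, 83, 83) -> Output: (8, 104, 83, 83)

Answer: (8, 104, 83, 83)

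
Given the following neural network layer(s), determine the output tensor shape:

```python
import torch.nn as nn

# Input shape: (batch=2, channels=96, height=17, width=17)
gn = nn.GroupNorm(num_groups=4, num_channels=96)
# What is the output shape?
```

Input: (2, 96, 17, 17) -> Output: (2, 96, 17, 17)

Answer: (2, 96, 17, 17)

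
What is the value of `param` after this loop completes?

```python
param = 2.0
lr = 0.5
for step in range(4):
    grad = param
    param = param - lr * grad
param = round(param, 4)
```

Gradient descent: w = 2.0 * (1 - 0.5)^4
`param` takes the values: 2.0 → 1.0 → 0.5 → 0.25 → 0.125

Answer: 0.125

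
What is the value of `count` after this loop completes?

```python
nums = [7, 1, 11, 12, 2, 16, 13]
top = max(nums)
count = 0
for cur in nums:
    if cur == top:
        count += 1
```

Count of max value 16 in [7, 1, 11, 12, 2, 16, 13]
`count` takes the values: 0 → 1

Answer: 1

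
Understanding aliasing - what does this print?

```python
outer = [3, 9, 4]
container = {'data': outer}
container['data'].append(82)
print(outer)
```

Key concept: dict holds reference to list.
Step by step:
`outer = [3, 9, 4]` → outer = [3, 9, 4]
`container = {'data': outer}` → container = {'data': [3, 9, 4]}
`container['data'].append(82)` → outer = [3, 9, 4, 82]; container = {'data': [3, 9, 4, 82]}
`print(outer)` → prints [3, 9, 4, 82]

Answer: [3, 9, 4, 82]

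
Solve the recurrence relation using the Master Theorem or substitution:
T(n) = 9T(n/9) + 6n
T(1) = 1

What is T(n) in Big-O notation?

By Master Theorem: a=9, b=9, f(n)=6n. Since log_9(9) = 1 and f(n) = Θ(n^1), Case 2 applies. T(n) = O(n log n).

Answer: O(n log n)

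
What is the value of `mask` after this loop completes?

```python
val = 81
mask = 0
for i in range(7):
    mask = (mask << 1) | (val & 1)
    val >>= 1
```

Reverse lowest 7 bits of 81
`mask` takes the values: 0 → 1 → 2 → 4 → 8 → 17 → 34 → 69

Answer: 69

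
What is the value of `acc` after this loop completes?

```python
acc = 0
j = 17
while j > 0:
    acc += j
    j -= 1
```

Sum 17 down to 1
`acc` takes the values: 0 → 17 → 33 → 48 → 62 → 75 → 87 → 98 → 108 → 117 → 125 → 132 → 138 → 143 → 147 → 150 → 152 → 153

Answer: 153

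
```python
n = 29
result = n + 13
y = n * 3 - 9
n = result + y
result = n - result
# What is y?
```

Trace:
`n = 29` → n = 29
`result = n + 13` → result = 42
`y = n * 3 - 9` → y = 78
`n = result + y` → n = 120
`result = n - result` → result = 78
So y = 78

Answer: 78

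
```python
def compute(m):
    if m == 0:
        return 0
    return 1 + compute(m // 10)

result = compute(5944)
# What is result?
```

Count of digits of 5944: 4

Answer: 4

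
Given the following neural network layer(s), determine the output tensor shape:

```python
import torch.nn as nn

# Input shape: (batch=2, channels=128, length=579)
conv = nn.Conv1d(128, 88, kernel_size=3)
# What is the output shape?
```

Input: (2, 128, 579) -> Output: (2, 88, 577)

Answer: (2, 88, 577)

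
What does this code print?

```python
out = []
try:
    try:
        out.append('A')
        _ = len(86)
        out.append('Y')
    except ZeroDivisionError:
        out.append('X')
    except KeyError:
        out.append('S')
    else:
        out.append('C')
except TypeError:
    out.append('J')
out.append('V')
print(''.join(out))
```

Execution trace: 'A' (try body) → 'J' (outer except TypeError) → 'V' (after the try/except). Output: AJV

Answer: AJV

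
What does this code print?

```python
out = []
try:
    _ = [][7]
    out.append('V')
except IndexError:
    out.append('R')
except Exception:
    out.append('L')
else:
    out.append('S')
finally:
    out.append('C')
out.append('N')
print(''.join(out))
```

Execution trace: 'R' (except IndexError) → 'C' (finally) → 'N' (after the try/except). Output: RCN

Answer: RCN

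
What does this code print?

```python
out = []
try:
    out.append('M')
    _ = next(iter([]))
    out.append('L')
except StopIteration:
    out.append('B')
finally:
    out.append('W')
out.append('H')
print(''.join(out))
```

Execution trace: 'M' (try body) → 'B' (except StopIteration) → 'W' (finally) → 'H' (after the try/except). Output: MBWH

Answer: MBWH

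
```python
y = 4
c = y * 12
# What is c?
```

Trace:
`y = 4` → y = 4
`c = y * 12` → c = 48
So c = 48

Answer: 48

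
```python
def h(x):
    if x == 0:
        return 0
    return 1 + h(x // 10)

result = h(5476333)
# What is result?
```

Count of digits of 5476333: 7

Answer: 7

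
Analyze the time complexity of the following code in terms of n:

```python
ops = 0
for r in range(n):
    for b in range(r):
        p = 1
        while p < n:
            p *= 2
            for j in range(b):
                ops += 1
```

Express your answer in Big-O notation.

Each loop level contributes: n × n × log n × n. Multiplying the contributions gives O(n^3 log n).

Answer: O(n^3 log n)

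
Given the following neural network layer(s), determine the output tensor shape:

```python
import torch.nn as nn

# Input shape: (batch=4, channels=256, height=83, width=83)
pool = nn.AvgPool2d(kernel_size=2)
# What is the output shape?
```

Input: (4, 256, 83, 83) -> Output: (4, 256, 41, 41)

Answer: (4, 256, 41, 41)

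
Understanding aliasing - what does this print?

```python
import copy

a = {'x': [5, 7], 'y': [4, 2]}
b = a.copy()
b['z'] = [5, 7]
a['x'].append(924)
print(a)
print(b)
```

Key concept: shallow copy of dict with mutable values.
Step by step:
`a = {'x': [5, 7], 'y': [4, 2]}` → a = {'x': [5, 7], 'y': [4, 2]}
`b = a.copy()` → b = {'x': [5, 7], 'y': [4, 2]}
`b['z'] = [5, 7]` → b = {'x': [5, 7], 'y': [4, 2], 'z': [5, 7]}
`a['x'].append(924)` → a = {'x': [5, 7, 924], 'y': [4, 2]}; b = {'x': [5, 7, 924], 'y': [4, 2], 'z': [5, 7]}
`print(a)` → prints {'x': [5, 7, 924], 'y': [4, 2]}
`print(b)` → prints {'x': [5, 7, 924], 'y': [4, 2], 'z': [5, 7]}

Answer:
{'x': [5, 7, 924], 'y': [4, 2]}
{'x': [5, 7, 924], 'y': [4, 2], 'z': [5, 7]}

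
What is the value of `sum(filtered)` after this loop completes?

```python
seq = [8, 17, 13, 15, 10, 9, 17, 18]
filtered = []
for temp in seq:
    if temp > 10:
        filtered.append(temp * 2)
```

Sum of doubled values > 10
`filtered` takes the values: [] → [34] → [34, 26] → [34, 26, 30] → [34, 26, 30, 34] → [34, 26, 30, 34, 36]
So `sum(filtered)` = 160

Answer: 160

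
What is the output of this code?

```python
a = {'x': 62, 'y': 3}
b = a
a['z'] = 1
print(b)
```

Key concept: dict aliasing.
Step by step:
`a = {'x': 62, 'y': 3}` → a = {'x': 62, 'y': 3}
`b = a` → b = {'x': 62, 'y': 3} (same object as a)
`a['z'] = 1` → a = {'x': 62, 'y': 3, 'z': 1} (same object as b); b = {'x': 62, 'y': 3, 'z': 1} (same object as a)
`print(b)` → prints {'x': 62, 'y': 3, 'z': 1}

Answer: {'x': 62, 'y': 3, 'z': 1}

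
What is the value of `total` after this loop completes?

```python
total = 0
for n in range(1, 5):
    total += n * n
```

Sum of squares 1² to 4² = 30
`total` takes the values: 0 → 1 → 5 → 14 → 30

Answer: 30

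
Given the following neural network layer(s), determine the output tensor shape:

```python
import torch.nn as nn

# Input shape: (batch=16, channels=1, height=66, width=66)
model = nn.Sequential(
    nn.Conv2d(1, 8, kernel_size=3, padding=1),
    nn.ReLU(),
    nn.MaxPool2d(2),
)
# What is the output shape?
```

Input: (16, 1, 66, 66) -> after Conv2d: (16, 8, 66, 66) -> after ReLU: (16, 8, 66, 66) -> Output: (16, 8, 33, 33)

Answer: (16, 8, 33, 33)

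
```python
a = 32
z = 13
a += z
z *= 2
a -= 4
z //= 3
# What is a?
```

Trace:
`a = 32` → a = 32
`z = 13` → z = 13
`a += z` → a = 45
`z *= 2` → z = 26
`a -= 4` → a = 41
`z //= 3` → z = 8
So a = 41

Answer: 41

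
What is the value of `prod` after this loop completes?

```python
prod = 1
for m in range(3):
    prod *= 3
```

3^3 = 27
`prod` takes the values: 1 → 3 → 9 → 27

Answer: 27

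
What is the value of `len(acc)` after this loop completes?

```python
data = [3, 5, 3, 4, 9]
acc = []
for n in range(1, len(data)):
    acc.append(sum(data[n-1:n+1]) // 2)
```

Number of 2-element averages
`acc` takes the values: [] → [4] → [4, 4] → [4, 4, 3] → [4, 4, 3, 6]
So `len(acc)` = 4

Answer: 4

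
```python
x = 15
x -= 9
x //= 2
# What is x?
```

Trace:
`x = 15` → x = 15
`x -= 9` → x = 6
`x //= 2` → x = 3
So x = 3

Answer: 3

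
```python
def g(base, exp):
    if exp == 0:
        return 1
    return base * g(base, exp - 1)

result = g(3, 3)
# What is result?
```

g(3, 3) = 3 * 3 * 3 = 27

Answer: 27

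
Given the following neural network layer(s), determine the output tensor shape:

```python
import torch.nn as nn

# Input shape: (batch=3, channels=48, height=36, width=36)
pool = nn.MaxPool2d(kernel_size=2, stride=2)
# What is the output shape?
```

Input: (3, 48, 36, 36) -> Output: (3, 48, 18, 18)

Answer: (3, 48, 18, 18)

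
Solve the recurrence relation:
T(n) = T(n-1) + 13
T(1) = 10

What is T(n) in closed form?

Unrolling: T(n) = T(1) + 13·(n-1) = 10 + 13(n-1) = 13n - 3.

Answer: T(n) = 13n - 3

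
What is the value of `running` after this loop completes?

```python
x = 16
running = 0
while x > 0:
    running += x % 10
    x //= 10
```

Sum digits of 16
`running` takes the values: 0 → 6 → 7

Answer: 7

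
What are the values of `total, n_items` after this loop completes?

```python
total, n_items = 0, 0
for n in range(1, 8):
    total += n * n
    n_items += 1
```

Sum of squares and count
`total, n_items` takes the values: (0, 0) → (1, 0) → (1, 1) → (5, 1) → (5, 2) → (14, 2) → (14, 3) → (30, 3) → (30, 4) → (55, 4) → (55, 5) → (91, 5) → (91, 6) → (140, 6) → (140, 7)

Answer: 140, 7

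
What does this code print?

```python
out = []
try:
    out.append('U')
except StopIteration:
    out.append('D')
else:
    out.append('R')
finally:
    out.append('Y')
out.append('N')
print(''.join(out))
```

Execution trace: 'U' (try body, no exception) → 'R' (else) → 'Y' (finally) → 'N' (after the try/except). Output: URYN

Answer: URYN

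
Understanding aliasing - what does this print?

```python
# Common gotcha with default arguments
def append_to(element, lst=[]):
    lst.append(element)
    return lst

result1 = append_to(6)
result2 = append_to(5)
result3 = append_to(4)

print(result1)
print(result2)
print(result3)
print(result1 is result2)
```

Key concept: mutable default argument gotcha.
Step by step:
`result1 = append_to(6)` → result1 = [6]
`result2 = append_to(5)` → result1 = [6, 5] (same object as result2); result2 = [6, 5] (same object as result1)
`result3 = append_to(4)` → result1 = [6, 5, 4] (same object as result2, result3); result2 = [6, 5, 4] (same object as result1, result3); result3 = [6, 5, 4] (same object as result1, result2)
`print(result1)` → prints [6, 5, 4]
`print(result2)` → prints [6, 5, 4]
`print(result3)` → prints [6, 5, 4]
`print(result1 is result2)` → prints True

Answer:
[6, 5, 4]
[6, 5, 4]
[6, 5, 4]
True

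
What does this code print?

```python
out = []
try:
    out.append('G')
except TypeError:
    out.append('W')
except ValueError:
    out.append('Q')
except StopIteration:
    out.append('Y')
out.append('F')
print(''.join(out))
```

Execution trace: 'G' (try body, no exception) → 'F' (after the try/except). Output: GF

Answer: GF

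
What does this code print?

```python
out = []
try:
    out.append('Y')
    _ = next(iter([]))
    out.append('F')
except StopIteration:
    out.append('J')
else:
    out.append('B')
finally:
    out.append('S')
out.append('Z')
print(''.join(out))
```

Execution trace: 'Y' (try body) → 'J' (except StopIteration) → 'S' (finally) → 'Z' (after the try/except). Output: YJSZ

Answer: YJSZ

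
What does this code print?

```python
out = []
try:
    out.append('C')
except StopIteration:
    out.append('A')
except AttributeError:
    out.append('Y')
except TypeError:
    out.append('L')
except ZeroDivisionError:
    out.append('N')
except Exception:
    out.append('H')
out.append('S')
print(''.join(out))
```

Execution trace: 'C' (try body, no exception) → 'S' (after the try/except). Output: CS

Answer: CS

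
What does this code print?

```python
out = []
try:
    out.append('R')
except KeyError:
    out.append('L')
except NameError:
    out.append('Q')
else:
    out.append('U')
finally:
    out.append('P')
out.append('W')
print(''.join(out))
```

Execution trace: 'R' (try body, no exception) → 'U' (else) → 'P' (finally) → 'W' (after the try/except). Output: RUPW

Answer: RUPW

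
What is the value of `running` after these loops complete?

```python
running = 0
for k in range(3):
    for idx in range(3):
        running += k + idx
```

Sum of all k+idx for k,idx in 3x3
`running` takes the values: 0 → 1 → 3 → 4 → 6 → 9 → 11 → 14 → 18

Answer: 18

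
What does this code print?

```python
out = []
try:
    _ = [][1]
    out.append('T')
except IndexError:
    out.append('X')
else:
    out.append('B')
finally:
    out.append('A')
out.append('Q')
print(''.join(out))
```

Execution trace: 'X' (except IndexError) → 'A' (finally) → 'Q' (after the try/except). Output: XAQ

Answer: XAQ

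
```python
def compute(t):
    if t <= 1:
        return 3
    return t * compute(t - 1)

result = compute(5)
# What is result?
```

compute(5) = 5 * 4 * 3 * 2 * 3 = 360

Answer: 360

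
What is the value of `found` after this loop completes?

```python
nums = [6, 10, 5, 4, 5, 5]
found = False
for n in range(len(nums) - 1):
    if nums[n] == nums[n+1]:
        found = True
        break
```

Check consecutive duplicates in [6, 10, 5, 4, 5, 5]
`found` takes the values: False → True

Answer: True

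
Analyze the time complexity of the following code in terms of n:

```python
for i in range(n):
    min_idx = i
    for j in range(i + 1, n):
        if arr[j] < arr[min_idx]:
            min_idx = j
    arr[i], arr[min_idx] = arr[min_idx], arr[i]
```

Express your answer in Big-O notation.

This is Selection sort. Time complexity: O(n²).

Answer: O(n²)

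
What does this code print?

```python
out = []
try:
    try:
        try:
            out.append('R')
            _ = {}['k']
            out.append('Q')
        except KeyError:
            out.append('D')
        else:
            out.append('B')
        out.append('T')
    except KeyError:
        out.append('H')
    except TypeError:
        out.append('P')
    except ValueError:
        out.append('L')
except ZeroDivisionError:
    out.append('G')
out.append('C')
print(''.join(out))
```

Execution trace: 'R' (inner try body) → 'D' (inner except KeyError) → 'T' (try body, no exception) → 'C' (after the try/except). Output: RDTC

Answer: RDTC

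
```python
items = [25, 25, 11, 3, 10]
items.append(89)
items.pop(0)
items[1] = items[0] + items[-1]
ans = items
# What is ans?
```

Trace:
`items = [25, 25, 11, 3, 10]` → items = [25, 25, 11, 3, 10]
`items.append(89)` → items = [25, 25, 11, 3, 10, 89]
`items.pop(0)` → items = [25, 11, 3, 10, 89]
`items[1] = items[0] + items[-1]` → items = [25, 114, 3, 10, 89]
`ans = items` → ans = [25, 114, 3, 10, 89]
So ans = [25, 114, 3, 10, 89]

Answer: [25, 114, 3, 10, 89]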